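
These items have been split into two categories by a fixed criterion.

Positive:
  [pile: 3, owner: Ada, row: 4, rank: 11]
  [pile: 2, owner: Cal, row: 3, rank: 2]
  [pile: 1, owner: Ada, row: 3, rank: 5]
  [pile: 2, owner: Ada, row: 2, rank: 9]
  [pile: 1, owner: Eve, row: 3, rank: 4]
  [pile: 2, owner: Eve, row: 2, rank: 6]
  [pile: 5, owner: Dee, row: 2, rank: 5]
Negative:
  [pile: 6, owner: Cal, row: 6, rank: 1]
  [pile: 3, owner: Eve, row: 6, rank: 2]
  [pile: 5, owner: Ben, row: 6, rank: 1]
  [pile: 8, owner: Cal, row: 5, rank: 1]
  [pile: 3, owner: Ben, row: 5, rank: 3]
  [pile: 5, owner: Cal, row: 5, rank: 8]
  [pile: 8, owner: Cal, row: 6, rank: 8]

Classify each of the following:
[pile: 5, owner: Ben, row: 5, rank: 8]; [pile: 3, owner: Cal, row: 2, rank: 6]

Negative, Positive

Every 'Positive' example satisfies: row ≤ 4. None of the 'Negative' examples do.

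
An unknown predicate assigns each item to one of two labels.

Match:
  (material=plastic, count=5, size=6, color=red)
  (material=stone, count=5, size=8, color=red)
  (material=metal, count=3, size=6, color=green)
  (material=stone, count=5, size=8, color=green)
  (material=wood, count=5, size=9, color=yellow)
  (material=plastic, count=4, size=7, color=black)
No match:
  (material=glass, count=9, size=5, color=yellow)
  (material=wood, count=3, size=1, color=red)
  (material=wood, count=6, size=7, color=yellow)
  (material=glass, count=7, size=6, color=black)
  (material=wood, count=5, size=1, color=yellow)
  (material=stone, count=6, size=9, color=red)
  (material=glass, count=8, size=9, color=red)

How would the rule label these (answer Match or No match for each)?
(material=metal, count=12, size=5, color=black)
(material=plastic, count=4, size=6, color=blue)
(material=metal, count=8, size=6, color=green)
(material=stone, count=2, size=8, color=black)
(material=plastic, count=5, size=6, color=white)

No match, Match, No match, Match, Match

The simplest hypothesis consistent with all the labels is: count ≤ 5 AND size ≥ 5.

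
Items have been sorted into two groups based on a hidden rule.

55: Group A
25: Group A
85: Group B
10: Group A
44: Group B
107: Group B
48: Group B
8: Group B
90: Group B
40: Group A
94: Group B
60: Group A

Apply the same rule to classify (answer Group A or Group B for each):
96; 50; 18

Group B, Group A, Group B

The rule appears to be: multiple of 5 AND at most 60.
96 → 96 = 5·19 + 1, 96 > 60 → Group B.
50 → 50 = 5·10, 50 ≤ 60 → Group A.
18 → 18 = 5·3 + 3, 18 ≤ 60 → Group B.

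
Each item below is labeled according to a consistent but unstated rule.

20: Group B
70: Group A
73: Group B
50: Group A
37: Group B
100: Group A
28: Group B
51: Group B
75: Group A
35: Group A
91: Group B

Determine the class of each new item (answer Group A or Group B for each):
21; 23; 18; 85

The pattern is that an item is 'Group A' exactly when: multiple of 5 AND at least 28.
21: Group B (21 = 5·4 + 1, 21 < 28).
23: Group B (23 = 5·4 + 3, 23 < 28).
18: Group B (18 = 5·3 + 3, 18 < 28).
85: Group A (85 = 5·17, 85 ≥ 28).

Group B, Group B, Group B, Group A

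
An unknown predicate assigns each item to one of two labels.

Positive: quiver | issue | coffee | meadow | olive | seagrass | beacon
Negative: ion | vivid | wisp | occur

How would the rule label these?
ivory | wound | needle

Negative, Negative, Positive

Rule: contains 'e'. This holds for each 'Positive' example and fails for each 'Negative' one.
ivory → no 'e' → Negative.
wound → no 'e' → Negative.
needle → has 'e' → Positive.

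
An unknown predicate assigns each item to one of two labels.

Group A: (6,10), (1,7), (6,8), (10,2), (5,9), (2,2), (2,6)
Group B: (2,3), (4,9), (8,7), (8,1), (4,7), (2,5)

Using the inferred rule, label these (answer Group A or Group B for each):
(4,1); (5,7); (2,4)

Group B, Group A, Group A

One predicate separates the groups cleanly: sum is even.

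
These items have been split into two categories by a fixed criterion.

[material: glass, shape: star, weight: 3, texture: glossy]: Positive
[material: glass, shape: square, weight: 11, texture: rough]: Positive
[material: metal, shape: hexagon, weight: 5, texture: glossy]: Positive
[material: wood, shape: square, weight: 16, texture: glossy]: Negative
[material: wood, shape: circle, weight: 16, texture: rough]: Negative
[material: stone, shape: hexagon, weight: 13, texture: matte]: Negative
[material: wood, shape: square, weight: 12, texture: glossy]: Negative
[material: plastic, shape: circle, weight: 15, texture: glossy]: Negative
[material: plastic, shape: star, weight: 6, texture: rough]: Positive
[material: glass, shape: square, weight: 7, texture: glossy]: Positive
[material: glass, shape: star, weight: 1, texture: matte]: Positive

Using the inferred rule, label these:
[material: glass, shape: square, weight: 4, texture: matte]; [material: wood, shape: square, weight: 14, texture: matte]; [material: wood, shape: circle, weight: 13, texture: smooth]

Positive, Negative, Negative

Rule: weight ≤ 11. This holds for each 'Positive' example and fails for each 'Negative' one.
[material: glass, shape: square, weight: 4, texture: matte]: Positive (weight = 4). [material: wood, shape: square, weight: 14, texture: matte]: Negative (weight = 14). [material: wood, shape: circle, weight: 13, texture: smooth]: Negative (weight = 13).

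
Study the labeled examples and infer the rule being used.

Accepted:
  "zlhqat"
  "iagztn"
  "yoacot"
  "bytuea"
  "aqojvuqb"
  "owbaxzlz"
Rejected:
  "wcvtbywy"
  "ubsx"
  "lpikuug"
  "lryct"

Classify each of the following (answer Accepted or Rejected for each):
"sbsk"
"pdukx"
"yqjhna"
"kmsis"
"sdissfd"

The classifier is using: contains 'a'.
"sbsk": no 'a' — does not fit, so Rejected.
"pdukx": no 'a' — does not fit, so Rejected.
"yqjhna": has 'a' — checks out, so Accepted.
"kmsis": no 'a' — does not fit, so Rejected.
"sdissfd": no 'a' — does not fit, so Rejected.

Rejected, Rejected, Accepted, Rejected, Rejected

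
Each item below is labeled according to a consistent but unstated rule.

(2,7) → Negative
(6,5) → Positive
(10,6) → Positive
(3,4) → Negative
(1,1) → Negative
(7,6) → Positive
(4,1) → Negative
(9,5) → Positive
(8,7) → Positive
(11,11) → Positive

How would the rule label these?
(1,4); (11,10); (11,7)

Negative, Positive, Positive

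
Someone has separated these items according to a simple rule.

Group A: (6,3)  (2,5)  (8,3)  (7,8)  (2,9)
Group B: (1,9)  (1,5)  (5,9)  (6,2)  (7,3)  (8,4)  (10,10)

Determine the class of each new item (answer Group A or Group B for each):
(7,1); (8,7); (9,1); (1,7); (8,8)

Group B, Group A, Group B, Group B, Group B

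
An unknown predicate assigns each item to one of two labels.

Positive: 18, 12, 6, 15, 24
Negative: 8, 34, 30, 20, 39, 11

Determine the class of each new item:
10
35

Negative, Negative

The simplest hypothesis consistent with all the labels is: multiple of 3 AND at most 24.
10 → 10 = 3·3 + 1, 10 ≤ 24 → Negative.
35 → 35 = 3·11 + 2, 35 > 24 → Negative.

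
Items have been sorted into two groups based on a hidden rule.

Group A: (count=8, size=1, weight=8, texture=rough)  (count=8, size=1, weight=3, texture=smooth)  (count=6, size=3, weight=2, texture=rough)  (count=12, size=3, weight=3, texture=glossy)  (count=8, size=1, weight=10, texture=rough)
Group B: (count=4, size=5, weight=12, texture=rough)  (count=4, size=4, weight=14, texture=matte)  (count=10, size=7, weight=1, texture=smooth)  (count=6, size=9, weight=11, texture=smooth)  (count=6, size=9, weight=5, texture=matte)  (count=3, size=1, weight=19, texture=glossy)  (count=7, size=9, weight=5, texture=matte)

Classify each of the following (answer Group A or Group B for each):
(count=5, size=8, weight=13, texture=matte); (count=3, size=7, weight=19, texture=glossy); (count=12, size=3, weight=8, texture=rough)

The classifier is using: size ≤ 3 AND count ≥ 4.
(count=5, size=8, weight=13, texture=matte): size = 8, count = 5, doesn't qualify → Group B.
(count=3, size=7, weight=19, texture=glossy): size = 7, count = 3, doesn't qualify → Group B.
(count=12, size=3, weight=8, texture=rough): size = 3, count = 12, meets the rule → Group A.

Group B, Group B, Group A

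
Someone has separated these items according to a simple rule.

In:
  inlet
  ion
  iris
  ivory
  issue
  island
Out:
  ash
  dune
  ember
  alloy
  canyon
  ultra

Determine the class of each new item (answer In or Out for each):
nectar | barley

The pattern is that an item is 'In' exactly when: contains 'i'.
nectar: Out (no 'i').
barley: Out (no 'i').

Out, Out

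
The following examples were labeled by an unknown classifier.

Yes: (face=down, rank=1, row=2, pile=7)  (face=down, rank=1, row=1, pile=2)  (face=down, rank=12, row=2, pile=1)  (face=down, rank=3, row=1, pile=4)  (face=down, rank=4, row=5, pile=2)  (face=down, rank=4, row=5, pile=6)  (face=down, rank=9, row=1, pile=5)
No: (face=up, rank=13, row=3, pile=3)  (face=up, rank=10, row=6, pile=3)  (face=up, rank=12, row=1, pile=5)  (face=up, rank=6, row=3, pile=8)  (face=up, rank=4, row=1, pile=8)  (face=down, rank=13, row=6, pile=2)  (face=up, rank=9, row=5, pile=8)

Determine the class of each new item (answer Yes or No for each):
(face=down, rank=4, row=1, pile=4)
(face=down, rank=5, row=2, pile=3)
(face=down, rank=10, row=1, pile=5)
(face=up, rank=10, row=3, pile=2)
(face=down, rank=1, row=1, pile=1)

One predicate separates the groups cleanly: face is down AND row ≤ 5.
(face=down, rank=4, row=1, pile=4): Yes (face is down, row = 1).
(face=down, rank=5, row=2, pile=3): Yes (face is down, row = 2).
(face=down, rank=10, row=1, pile=5): Yes (face is down, row = 1).
(face=up, rank=10, row=3, pile=2): No (face is up, row = 3).
(face=down, rank=1, row=1, pile=1): Yes (face is down, row = 1).

Yes, Yes, Yes, No, Yes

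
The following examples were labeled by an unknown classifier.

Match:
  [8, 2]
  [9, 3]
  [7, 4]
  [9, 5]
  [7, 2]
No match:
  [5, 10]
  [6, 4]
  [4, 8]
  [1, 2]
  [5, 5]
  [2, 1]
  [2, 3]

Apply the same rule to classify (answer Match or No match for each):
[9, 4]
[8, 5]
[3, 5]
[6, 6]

One predicate separates the groups cleanly: first ≥ 7.
[9, 4]: Match (first 9).
[8, 5]: Match (first 8).
[3, 5]: No match (first 3).
[6, 6]: No match (first 6).

Match, Match, No match, No match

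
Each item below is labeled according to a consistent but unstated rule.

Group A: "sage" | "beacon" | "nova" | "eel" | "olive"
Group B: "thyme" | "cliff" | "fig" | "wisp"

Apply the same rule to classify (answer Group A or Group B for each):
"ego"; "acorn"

Group A, Group A

One predicate separates the groups cleanly: has ≥ 2 vowels.
"ego" → 2 vowels → Group A. "acorn" → 2 vowels → Group A.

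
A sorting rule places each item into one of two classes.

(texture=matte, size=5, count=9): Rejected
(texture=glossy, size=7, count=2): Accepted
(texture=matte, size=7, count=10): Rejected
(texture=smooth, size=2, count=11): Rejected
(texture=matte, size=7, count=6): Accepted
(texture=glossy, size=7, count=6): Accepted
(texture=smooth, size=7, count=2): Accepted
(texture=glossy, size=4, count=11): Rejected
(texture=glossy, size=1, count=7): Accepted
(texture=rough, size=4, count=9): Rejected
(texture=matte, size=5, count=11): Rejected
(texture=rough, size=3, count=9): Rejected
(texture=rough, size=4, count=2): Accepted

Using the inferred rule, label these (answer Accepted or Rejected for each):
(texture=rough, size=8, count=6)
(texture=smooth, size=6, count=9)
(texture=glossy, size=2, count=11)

Accepted, Rejected, Rejected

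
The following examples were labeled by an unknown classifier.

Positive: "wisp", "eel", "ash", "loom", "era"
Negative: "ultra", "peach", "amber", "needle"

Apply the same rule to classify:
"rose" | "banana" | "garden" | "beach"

Positive, Negative, Negative, Negative

A rule that fits every label: length ≤ 4 — true of each 'Positive' example, false of each 'Negative' one.
"rose": Positive (length 4).
"banana": Negative (length 6).
"garden": Negative (length 6).
"beach": Negative (length 5).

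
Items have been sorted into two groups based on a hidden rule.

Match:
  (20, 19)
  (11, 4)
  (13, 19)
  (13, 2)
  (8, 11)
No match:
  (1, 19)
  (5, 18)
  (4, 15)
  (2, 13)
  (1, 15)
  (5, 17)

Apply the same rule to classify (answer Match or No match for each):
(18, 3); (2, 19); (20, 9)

The classifier is using: first ≥ 8.
(18, 3): first 18 — satisfies this, so Match. (2, 19): first 2 — does not pass, so No match. (20, 9): first 20 — satisfies this, so Match.

Match, No match, Match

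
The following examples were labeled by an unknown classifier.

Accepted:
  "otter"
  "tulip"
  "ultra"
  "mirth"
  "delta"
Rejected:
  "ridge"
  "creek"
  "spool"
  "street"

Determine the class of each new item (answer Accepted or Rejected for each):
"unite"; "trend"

A rule that fits every label: odd length AND contains 't' — true of each 'Accepted' example, false of each 'Rejected' one.
"unite" → length 5, has 't' → Accepted. "trend" → length 5, has 't' → Accepted.

Accepted, Accepted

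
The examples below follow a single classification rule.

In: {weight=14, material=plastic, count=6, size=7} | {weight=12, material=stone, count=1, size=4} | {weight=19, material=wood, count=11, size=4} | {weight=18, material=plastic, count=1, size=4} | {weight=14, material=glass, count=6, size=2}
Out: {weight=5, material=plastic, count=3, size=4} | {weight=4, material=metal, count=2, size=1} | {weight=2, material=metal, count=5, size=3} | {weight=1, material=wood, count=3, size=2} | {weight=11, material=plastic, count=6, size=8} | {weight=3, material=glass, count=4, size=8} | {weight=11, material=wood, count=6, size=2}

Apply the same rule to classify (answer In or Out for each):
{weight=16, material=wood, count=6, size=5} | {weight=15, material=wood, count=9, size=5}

In, In

One predicate separates the groups cleanly: weight ≥ 12.
{weight=16, material=wood, count=6, size=5}: weight = 16 — satisfies this, so In.
{weight=15, material=wood, count=9, size=5}: weight = 15 — satisfies this, so In.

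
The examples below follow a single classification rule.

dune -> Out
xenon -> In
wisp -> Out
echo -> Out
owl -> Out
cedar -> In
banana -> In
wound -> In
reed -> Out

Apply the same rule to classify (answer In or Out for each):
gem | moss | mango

Out, Out, In

Rule: length ≥ 5. This holds for each 'In' example and fails for each 'Out' one.
gem — length 3, hence Out.
moss — length 4, hence Out.
mango — length 5, hence In.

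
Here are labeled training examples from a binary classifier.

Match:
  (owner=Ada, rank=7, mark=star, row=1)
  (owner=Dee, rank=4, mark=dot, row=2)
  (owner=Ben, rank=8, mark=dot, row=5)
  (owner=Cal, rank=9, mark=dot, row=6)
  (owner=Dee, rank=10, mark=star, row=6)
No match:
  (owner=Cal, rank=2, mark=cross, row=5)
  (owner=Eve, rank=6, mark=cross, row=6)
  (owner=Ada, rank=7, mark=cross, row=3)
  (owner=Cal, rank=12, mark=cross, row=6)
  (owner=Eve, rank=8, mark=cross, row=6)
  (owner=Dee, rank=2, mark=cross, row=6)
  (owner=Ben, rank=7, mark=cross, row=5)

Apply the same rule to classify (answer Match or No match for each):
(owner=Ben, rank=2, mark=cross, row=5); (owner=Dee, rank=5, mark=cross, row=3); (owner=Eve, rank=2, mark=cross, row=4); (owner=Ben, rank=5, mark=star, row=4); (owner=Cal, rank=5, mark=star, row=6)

Comparing the two groups points to one rule — mark is not cross.
(owner=Ben, rank=2, mark=cross, row=5) — mark is cross, hence No match.
(owner=Dee, rank=5, mark=cross, row=3) — mark is cross, hence No match.
(owner=Eve, rank=2, mark=cross, row=4) — mark is cross, hence No match.
(owner=Ben, rank=5, mark=star, row=4) — mark is star, hence Match.
(owner=Cal, rank=5, mark=star, row=6) — mark is star, hence Match.

No match, No match, No match, Match, Match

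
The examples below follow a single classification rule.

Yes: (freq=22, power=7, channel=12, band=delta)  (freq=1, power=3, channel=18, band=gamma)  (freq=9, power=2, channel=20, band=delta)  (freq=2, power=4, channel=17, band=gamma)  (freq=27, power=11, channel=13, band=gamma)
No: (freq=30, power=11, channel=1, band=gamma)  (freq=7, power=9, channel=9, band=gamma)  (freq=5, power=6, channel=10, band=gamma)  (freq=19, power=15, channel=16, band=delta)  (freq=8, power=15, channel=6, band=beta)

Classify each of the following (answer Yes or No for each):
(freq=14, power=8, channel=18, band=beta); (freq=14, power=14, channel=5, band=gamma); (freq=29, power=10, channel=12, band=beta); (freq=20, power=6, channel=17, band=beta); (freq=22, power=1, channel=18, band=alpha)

Yes, No, Yes, Yes, Yes

The common property of the 'Yes' items is: channel ≥ 12 AND power ≤ 11. No 'No' item has it.
(freq=14, power=8, channel=18, band=beta): channel = 18, power = 8, has this property → Yes.
(freq=14, power=14, channel=5, band=gamma): channel = 5, power = 14, fails the rule → No.
(freq=29, power=10, channel=12, band=beta): channel = 12, power = 10, has this property → Yes.
(freq=20, power=6, channel=17, band=beta): channel = 17, power = 6, has this property → Yes.
(freq=22, power=1, channel=18, band=alpha): channel = 18, power = 1, has this property → Yes.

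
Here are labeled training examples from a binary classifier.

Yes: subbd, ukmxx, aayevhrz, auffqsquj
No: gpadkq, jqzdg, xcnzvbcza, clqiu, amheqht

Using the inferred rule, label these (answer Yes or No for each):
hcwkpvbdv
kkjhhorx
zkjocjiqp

No, Yes, No

'Yes' ⟺ has a double letter.
hcwkpvbdv — no doubled letter, hence No. kkjhhorx — 'kk' doubled, hence Yes. zkjocjiqp — no doubled letter, hence No.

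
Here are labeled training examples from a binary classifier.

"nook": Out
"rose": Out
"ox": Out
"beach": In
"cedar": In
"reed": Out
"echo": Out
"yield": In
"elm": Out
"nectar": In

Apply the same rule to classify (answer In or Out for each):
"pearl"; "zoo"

In, Out

Rule: length ≥ 5. This holds for each 'In' example and fails for each 'Out' one.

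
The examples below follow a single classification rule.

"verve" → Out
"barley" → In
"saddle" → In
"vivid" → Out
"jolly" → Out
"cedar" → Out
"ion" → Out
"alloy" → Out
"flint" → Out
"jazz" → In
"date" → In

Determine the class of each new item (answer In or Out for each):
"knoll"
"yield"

Out, Out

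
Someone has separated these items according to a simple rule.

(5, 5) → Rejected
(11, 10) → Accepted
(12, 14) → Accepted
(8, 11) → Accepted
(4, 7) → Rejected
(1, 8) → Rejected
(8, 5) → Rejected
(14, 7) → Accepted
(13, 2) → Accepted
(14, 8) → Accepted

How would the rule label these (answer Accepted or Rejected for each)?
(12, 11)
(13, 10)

Accepted, Accepted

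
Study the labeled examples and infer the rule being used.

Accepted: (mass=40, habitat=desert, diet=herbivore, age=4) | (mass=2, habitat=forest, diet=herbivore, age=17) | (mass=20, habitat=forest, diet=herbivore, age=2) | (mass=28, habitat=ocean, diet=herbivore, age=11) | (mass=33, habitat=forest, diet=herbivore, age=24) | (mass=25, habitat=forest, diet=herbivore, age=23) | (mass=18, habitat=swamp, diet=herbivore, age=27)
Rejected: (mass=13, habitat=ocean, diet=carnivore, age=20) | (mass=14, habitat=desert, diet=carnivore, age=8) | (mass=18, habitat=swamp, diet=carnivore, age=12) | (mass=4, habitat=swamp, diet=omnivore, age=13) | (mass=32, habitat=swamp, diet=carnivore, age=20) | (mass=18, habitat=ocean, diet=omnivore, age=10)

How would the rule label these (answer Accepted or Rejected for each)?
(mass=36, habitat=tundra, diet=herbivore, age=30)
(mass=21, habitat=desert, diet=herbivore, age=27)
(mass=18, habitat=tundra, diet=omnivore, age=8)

Rule: diet is herbivore. This holds for each 'Accepted' example and fails for each 'Rejected' one.
(mass=36, habitat=tundra, diet=herbivore, age=30): diet is herbivore, meets the rule → Accepted.
(mass=21, habitat=desert, diet=herbivore, age=27): diet is herbivore, meets the rule → Accepted.
(mass=18, habitat=tundra, diet=omnivore, age=8): diet is omnivore, doesn't qualify → Rejected.

Accepted, Accepted, Rejected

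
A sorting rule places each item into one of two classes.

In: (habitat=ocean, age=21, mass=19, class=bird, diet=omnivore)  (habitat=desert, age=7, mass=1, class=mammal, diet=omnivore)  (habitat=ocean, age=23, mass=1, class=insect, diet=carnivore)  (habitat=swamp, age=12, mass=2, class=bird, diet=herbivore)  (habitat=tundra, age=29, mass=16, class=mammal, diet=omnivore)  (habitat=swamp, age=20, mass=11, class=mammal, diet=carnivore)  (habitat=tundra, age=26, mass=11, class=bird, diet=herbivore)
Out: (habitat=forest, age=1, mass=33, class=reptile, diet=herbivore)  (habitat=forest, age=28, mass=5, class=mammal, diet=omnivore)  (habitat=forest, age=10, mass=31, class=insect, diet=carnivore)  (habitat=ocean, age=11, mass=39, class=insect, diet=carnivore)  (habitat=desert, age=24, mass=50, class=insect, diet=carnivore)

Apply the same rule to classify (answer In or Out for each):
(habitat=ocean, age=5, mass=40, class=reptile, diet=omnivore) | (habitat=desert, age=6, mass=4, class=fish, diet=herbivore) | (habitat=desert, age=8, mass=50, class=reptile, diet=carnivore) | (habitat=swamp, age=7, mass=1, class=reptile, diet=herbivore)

The pattern is that an item is 'In' exactly when: mass ≠ 5 AND mass ≤ 19.

Out, In, Out, In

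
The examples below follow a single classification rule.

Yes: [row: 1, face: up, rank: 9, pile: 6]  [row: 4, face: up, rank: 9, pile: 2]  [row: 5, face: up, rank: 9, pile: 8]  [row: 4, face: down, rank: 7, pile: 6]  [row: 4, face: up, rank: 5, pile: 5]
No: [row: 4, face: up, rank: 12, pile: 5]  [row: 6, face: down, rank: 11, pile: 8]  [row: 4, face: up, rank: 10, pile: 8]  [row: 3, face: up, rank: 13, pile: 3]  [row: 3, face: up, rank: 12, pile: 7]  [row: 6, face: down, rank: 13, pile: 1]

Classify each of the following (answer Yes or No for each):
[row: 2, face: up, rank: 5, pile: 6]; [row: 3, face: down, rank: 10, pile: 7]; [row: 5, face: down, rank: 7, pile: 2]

Yes, No, Yes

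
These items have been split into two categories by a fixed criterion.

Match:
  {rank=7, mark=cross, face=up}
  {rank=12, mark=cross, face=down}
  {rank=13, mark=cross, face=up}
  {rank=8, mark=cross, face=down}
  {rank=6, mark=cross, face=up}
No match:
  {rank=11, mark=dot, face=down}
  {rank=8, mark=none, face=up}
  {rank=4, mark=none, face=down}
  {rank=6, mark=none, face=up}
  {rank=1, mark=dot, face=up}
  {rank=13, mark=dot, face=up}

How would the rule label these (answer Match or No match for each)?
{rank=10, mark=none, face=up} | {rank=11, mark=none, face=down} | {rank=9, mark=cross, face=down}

The common property of the 'Match' items is: mark is cross. No 'No match' item has it.
{rank=10, mark=none, face=up} — mark is none, hence No match.
{rank=11, mark=none, face=down} — mark is none, hence No match.
{rank=9, mark=cross, face=down} — mark is cross, hence Match.

No match, No match, Match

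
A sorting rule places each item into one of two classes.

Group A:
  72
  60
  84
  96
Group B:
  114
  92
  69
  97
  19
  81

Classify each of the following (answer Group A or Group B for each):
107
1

A rule that fits every label: multiple of 12 — true of each 'Group A' example, false of each 'Group B' one.

Group B, Group B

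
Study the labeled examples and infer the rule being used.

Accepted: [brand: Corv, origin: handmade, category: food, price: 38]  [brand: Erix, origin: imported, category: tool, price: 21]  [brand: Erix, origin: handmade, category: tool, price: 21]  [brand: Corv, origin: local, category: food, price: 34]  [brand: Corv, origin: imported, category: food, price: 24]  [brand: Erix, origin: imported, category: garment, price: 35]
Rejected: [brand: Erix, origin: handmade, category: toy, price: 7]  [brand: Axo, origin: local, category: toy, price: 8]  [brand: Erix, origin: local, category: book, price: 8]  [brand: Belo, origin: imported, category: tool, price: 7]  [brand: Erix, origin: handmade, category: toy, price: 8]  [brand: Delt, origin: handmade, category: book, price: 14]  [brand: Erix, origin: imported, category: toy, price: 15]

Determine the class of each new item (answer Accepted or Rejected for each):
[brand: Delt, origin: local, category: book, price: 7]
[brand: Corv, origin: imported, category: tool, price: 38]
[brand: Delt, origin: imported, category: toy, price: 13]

The distinguishing property — price ≥ 21 — holds for all the 'Accepted' cases and none of the 'Rejected' cases.
[brand: Delt, origin: local, category: book, price: 7]: price = 7 — does not satisfy this, so Rejected.
[brand: Corv, origin: imported, category: tool, price: 38]: price = 38 — passes, so Accepted.
[brand: Delt, origin: imported, category: toy, price: 13]: price = 13 — does not satisfy this, so Rejected.

Rejected, Accepted, Rejected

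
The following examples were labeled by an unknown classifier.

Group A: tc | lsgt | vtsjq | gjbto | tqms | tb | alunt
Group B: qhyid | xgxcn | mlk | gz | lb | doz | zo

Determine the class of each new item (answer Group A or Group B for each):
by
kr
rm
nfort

Group B, Group B, Group B, Group A

The rule appears to be: contains 't'.
by — no 't', hence Group B. kr — no 't', hence Group B. rm — no 't', hence Group B. nfort — has 't', hence Group A.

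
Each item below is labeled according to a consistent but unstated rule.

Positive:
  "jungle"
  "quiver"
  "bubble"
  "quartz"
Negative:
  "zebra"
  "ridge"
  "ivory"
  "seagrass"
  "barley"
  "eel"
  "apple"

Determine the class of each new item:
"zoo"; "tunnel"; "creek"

Checking candidate rules against both groups, what survives is: contains 'u'.
"zoo": no 'u', doesn't match → Negative.
"tunnel": has 'u', has this property → Positive.
"creek": no 'u', doesn't match → Negative.

Negative, Positive, Negative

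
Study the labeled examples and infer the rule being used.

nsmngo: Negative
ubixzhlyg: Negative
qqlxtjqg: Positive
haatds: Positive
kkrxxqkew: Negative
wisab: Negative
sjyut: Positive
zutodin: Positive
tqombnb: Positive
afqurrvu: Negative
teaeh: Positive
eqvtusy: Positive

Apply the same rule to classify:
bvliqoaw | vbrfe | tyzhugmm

Negative, Negative, Positive

'Positive' ⟺ contains 't'.
bvliqoaw: no 't' — does not pass, so Negative.
vbrfe: no 't' — does not pass, so Negative.
tyzhugmm: has 't' — matches, so Positive.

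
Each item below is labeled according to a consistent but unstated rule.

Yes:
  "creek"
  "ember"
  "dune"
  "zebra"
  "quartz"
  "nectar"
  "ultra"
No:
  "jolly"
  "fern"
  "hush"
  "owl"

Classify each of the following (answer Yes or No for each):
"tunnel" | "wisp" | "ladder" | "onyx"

Yes, No, Yes, No

The pattern is that an item is 'Yes' exactly when: has ≥ 2 vowels.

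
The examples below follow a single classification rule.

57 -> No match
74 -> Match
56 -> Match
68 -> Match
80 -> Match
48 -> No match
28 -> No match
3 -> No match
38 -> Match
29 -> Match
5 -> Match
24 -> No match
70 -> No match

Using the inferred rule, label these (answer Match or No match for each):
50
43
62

Match, No match, Match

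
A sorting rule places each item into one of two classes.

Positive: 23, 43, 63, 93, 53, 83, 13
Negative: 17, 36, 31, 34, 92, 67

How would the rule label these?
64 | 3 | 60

The simplest hypothesis consistent with all the labels is: ends in digit 3.

Negative, Positive, Negative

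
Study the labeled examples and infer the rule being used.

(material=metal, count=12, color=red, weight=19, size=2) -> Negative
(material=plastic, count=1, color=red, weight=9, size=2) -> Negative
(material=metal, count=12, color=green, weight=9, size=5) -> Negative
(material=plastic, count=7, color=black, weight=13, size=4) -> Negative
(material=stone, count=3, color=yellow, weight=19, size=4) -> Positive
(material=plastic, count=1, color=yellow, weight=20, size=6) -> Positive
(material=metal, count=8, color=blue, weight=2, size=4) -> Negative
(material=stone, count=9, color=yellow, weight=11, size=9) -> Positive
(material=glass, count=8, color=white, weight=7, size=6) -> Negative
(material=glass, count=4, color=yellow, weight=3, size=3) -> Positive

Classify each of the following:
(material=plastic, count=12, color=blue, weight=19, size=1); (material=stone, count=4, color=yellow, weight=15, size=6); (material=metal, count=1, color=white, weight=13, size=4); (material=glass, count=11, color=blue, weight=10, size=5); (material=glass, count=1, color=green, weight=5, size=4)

Negative, Positive, Negative, Negative, Negative

Every 'Positive' example satisfies: color is yellow. None of the 'Negative' examples do.
(material=plastic, count=12, color=blue, weight=19, size=1): color is blue — fails the rule, so Negative. (material=stone, count=4, color=yellow, weight=15, size=6): color is yellow — qualifies, so Positive. (material=metal, count=1, color=white, weight=13, size=4): color is white — fails the rule, so Negative. (material=glass, count=11, color=blue, weight=10, size=5): color is blue — fails the rule, so Negative. (material=glass, count=1, color=green, weight=5, size=4): color is green — fails the rule, so Negative.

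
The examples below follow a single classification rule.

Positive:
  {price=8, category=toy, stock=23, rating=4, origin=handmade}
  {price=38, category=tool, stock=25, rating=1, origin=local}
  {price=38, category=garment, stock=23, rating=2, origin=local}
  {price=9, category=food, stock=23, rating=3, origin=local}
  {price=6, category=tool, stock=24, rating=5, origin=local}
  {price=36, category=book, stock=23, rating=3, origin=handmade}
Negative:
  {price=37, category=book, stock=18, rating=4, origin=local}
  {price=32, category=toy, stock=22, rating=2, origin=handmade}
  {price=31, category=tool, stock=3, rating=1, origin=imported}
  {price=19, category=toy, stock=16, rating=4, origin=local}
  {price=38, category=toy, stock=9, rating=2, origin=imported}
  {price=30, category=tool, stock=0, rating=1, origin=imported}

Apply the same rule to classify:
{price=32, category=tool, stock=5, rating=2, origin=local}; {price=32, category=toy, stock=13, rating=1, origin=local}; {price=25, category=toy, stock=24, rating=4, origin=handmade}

Negative, Negative, Positive

Rule: stock ≥ 23. This holds for each 'Positive' example and fails for each 'Negative' one.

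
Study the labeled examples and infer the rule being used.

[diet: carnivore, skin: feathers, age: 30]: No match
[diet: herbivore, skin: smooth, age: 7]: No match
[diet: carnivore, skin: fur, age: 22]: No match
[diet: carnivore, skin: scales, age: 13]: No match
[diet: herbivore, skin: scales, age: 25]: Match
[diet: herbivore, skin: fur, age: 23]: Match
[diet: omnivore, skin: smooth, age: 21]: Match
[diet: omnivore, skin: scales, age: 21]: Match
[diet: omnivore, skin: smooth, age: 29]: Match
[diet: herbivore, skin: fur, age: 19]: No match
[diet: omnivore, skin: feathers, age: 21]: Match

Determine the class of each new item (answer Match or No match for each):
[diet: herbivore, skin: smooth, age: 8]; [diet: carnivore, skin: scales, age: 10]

No match, No match

'Match' ⟺ age ≥ 21 AND age is odd.
No match: [diet: herbivore, skin: smooth, age: 8], since age = 8. No match: [diet: carnivore, skin: scales, age: 10], since age = 10.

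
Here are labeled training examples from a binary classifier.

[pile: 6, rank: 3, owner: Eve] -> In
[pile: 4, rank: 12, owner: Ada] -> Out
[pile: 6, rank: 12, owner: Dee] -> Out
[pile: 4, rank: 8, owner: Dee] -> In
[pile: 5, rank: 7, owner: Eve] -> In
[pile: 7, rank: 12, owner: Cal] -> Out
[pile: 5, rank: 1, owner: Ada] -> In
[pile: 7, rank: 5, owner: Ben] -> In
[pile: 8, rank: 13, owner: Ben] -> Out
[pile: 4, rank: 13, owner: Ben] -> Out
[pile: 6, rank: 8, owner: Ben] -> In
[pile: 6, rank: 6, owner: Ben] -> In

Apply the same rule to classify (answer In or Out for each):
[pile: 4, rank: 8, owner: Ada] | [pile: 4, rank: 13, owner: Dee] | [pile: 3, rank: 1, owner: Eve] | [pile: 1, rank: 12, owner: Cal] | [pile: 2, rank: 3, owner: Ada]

The pattern is that an item is 'In' exactly when: rank ≤ 8.
[pile: 4, rank: 8, owner: Ada] → rank = 8 → In. [pile: 4, rank: 13, owner: Dee] → rank = 13 → Out. [pile: 3, rank: 1, owner: Eve] → rank = 1 → In. [pile: 1, rank: 12, owner: Cal] → rank = 12 → Out. [pile: 2, rank: 3, owner: Ada] → rank = 3 → In.

In, Out, In, Out, In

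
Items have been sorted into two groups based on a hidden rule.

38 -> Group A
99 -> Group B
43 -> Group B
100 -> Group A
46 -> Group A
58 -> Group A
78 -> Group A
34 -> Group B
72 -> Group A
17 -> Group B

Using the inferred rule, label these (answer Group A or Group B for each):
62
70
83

One predicate separates the groups cleanly: even AND at least 38.
62 — 62 is even, 62 ≥ 38, hence Group A. 70 — 70 is even, 70 ≥ 38, hence Group A. 83 — 83 is odd, 83 ≥ 38, hence Group B.

Group A, Group A, Group B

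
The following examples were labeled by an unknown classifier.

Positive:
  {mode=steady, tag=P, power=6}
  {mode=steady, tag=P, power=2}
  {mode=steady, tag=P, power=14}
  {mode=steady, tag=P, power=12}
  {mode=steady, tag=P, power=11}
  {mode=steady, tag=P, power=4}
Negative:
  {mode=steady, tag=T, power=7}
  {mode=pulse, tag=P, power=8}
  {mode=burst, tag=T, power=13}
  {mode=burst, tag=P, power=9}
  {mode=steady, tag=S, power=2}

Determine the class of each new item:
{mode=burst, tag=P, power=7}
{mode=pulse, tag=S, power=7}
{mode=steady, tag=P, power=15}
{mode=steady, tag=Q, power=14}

Every 'Positive' example satisfies: mode is steady AND tag is P. None of the 'Negative' examples do.
{mode=burst, tag=P, power=7}: mode is burst, tag is P, doesn't qualify → Negative.
{mode=pulse, tag=S, power=7}: mode is pulse, tag is S, doesn't qualify → Negative.
{mode=steady, tag=P, power=15}: mode is steady, tag is P, passes → Positive.
{mode=steady, tag=Q, power=14}: mode is steady, tag is Q, doesn't qualify → Negative.

Negative, Negative, Positive, Negative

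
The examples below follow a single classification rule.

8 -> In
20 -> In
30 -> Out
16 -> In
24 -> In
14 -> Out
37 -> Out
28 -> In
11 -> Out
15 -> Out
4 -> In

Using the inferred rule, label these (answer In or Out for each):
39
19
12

Out, Out, In

A rule that fits every label: multiple of 4 — true of each 'In' example, false of each 'Out' one.
39 → 39 = 4·9 + 3 → Out. 19 → 19 = 4·4 + 3 → Out. 12 → 12 = 4·3 → In.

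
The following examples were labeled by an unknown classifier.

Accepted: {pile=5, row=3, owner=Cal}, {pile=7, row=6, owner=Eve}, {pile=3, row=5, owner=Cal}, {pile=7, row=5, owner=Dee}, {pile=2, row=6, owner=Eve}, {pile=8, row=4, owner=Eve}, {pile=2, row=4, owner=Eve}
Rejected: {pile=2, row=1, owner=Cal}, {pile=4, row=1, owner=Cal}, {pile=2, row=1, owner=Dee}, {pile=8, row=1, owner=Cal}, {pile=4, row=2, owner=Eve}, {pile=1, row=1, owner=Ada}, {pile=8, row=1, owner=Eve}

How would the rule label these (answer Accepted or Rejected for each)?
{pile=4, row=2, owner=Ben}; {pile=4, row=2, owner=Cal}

'Accepted' ⟺ row ≥ 3.
{pile=4, row=2, owner=Ben}: row = 2, fails the rule → Rejected. {pile=4, row=2, owner=Cal}: row = 2, fails the rule → Rejected.

Rejected, Rejected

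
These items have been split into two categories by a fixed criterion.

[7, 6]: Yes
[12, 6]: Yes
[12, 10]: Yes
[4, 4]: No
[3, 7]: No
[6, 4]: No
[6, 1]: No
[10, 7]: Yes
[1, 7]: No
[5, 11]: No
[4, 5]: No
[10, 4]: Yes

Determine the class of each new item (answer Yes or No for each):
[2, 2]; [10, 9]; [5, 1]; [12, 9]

No, Yes, No, Yes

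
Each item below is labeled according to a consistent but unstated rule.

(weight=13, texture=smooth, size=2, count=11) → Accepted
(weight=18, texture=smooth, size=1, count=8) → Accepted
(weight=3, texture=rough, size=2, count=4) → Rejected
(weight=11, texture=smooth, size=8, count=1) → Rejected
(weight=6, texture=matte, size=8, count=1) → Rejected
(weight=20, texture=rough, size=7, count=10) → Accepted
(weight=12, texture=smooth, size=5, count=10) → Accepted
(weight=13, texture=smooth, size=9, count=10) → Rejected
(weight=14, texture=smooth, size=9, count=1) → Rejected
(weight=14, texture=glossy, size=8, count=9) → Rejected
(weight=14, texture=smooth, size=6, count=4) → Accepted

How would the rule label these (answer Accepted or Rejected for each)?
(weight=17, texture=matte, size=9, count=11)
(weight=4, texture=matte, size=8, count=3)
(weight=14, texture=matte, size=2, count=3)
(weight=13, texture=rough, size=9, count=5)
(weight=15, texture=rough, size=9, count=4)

Every 'Accepted' example satisfies: size ≤ 7 AND weight ≥ 6. None of the 'Rejected' examples do.
(weight=17, texture=matte, size=9, count=11) — size = 9, weight = 17, hence Rejected. (weight=4, texture=matte, size=8, count=3) — size = 8, weight = 4, hence Rejected. (weight=14, texture=matte, size=2, count=3) — size = 2, weight = 14, hence Accepted. (weight=13, texture=rough, size=9, count=5) — size = 9, weight = 13, hence Rejected. (weight=15, texture=rough, size=9, count=4) — size = 9, weight = 15, hence Rejected.

Rejected, Rejected, Accepted, Rejected, Rejected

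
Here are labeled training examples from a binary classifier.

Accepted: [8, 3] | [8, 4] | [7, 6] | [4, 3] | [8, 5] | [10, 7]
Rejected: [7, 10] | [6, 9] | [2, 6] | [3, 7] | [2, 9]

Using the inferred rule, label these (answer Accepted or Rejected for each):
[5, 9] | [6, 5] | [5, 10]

Rejected, Accepted, Rejected

A rule that fits every label: first > second — true of each 'Accepted' example, false of each 'Rejected' one.
[5, 9] — 5 < 9, hence Rejected.
[6, 5] — 6 > 5, hence Accepted.
[5, 10] — 5 < 10, hence Rejected.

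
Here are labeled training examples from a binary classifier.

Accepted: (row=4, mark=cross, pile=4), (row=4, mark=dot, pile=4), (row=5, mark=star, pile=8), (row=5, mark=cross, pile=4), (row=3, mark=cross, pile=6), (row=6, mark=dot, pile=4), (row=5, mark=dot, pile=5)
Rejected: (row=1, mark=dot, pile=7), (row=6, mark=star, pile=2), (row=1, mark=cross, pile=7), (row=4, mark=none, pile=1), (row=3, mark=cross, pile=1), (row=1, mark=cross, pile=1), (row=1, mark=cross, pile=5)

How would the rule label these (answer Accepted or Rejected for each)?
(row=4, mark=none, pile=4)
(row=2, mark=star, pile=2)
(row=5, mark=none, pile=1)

The distinguishing property — row ≥ 3 AND pile ≥ 4 — holds for all the 'Accepted' cases and none of the 'Rejected' cases.
(row=4, mark=none, pile=4): row = 4, pile = 4 — passes, so Accepted. (row=2, mark=star, pile=2): row = 2, pile = 2 — fails the rule, so Rejected. (row=5, mark=none, pile=1): row = 5, pile = 1 — fails the rule, so Rejected.

Accepted, Rejected, Rejected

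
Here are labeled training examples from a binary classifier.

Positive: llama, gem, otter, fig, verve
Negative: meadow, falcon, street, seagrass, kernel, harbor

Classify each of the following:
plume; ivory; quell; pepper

The rule appears to be: odd length.
plume → length 5 → Positive. ivory → length 5 → Positive. quell → length 5 → Positive. pepper → length 6 → Negative.

Positive, Positive, Positive, Negative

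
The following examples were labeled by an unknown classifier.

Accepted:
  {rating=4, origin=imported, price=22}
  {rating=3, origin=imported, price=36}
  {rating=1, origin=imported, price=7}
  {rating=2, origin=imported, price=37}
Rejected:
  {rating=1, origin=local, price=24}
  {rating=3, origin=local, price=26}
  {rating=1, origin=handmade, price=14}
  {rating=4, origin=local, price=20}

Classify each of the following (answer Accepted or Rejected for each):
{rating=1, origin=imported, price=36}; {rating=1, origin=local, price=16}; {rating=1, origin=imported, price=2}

The rule appears to be: origin is imported.
{rating=1, origin=imported, price=36} — origin is imported, hence Accepted. {rating=1, origin=local, price=16} — origin is local, hence Rejected. {rating=1, origin=imported, price=2} — origin is imported, hence Accepted.

Accepted, Rejected, Accepted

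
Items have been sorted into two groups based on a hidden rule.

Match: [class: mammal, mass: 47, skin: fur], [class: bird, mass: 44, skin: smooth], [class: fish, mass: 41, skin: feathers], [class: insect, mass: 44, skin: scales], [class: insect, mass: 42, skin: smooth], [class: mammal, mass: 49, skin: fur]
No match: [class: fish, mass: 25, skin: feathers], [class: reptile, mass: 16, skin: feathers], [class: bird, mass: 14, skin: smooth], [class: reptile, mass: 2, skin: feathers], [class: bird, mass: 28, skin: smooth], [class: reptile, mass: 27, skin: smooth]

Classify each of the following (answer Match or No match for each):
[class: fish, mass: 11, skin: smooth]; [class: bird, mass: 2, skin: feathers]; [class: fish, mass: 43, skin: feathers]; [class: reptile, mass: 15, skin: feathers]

The rule appears to be: mass ≥ 41.

No match, No match, Match, No match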